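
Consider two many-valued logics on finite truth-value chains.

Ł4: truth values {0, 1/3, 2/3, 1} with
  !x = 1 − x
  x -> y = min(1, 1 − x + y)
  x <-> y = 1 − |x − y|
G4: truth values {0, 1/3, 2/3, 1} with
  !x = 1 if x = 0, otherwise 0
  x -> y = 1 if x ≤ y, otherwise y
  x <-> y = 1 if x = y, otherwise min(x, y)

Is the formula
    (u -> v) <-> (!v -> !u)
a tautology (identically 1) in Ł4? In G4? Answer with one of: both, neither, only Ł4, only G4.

only Ł4

In Ł4: every assignment gives 1 — tautology.
In G4: at u = 2/3, v = 1/3 the value is 1/3 — not a tautology.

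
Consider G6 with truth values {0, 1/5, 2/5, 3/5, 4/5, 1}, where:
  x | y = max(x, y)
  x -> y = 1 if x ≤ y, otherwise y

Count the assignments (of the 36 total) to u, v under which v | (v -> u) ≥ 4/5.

30

value 1: 26 assignments (counts)
value 4/5: 4 assignments (counts)
value 3/5: 3 assignments
value 2/5: 2 assignments
value 1/5: 1 assignment
So 30 of the 36 assignments meet the threshold.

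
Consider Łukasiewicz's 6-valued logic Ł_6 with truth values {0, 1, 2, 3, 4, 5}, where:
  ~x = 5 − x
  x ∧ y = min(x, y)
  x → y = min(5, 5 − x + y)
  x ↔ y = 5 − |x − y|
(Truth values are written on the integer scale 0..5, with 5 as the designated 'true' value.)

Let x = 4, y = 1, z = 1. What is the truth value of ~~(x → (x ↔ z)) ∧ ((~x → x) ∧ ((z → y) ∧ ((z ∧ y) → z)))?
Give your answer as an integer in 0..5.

3

x ↔ z = 4 ↔ 1 = 2
x → (x ↔ z) = 4 → 2 = 3
~(x → (x ↔ z)) = ~3 = 2
~~(x → (x ↔ z)) = ~2 = 3
~x = ~4 = 1
~x → x = 1 → 4 = 5
z → y = 1 → 1 = 5
z ∧ y = 1 ∧ 1 = 1
(z ∧ y) → z = 1 → 1 = 5
(z → y) ∧ ((z ∧ y) → z) = 5 ∧ 5 = 5
(~x → x) ∧ ((z → y) ∧ ((z ∧ y) → z)) = 5 ∧ 5 = 5
~~(x → (x ↔ z)) ∧ ((~x → x) ∧ ((z → y) ∧ ((z ∧ y) → z))) = 3 ∧ 5 = 3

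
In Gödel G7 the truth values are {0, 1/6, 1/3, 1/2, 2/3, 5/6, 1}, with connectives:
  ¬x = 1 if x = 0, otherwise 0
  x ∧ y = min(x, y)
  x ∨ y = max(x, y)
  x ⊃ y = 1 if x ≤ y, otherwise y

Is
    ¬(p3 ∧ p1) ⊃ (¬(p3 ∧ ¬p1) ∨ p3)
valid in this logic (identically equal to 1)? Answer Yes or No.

No

Counterexample: take p1 = 0, p3 = 1/6.
p3 ∧ p1 = 1/6 ∧ 0 = 0
¬(p3 ∧ p1) = ¬0 = 1
¬p1 = ¬0 = 1
p3 ∧ ¬p1 = 1/6 ∧ 1 = 1/6
¬(p3 ∧ ¬p1) = ¬1/6 = 0
¬(p3 ∧ ¬p1) ∨ p3 = 0 ∨ 1/6 = 1/6
¬(p3 ∧ p1) ⊃ (¬(p3 ∧ ¬p1) ∨ p3) = 1 ⊃ 1/6 = 1/6
This gives 1/6 ≠ 1.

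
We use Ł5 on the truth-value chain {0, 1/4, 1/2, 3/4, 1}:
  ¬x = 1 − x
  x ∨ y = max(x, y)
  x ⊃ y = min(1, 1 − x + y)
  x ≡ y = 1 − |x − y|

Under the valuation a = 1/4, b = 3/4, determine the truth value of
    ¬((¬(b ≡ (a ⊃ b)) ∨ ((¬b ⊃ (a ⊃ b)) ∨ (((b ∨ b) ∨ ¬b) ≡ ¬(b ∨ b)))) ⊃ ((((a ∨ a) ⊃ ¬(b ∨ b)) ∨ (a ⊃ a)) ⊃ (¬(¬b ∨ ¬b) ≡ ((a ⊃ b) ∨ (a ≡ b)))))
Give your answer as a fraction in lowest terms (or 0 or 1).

a ⊃ b = 1/4 ⊃ 3/4 = 1
b ≡ (a ⊃ b) = 3/4 ≡ 1 = 3/4
¬(b ≡ (a ⊃ b)) = ¬3/4 = 1/4
¬b = ¬3/4 = 1/4
a ⊃ b = 1/4 ⊃ 3/4 = 1
¬b ⊃ (a ⊃ b) = 1/4 ⊃ 1 = 1
b ∨ b = 3/4 ∨ 3/4 = 3/4
¬b = ¬3/4 = 1/4
(b ∨ b) ∨ ¬b = 3/4 ∨ 1/4 = 3/4
b ∨ b = 3/4 ∨ 3/4 = 3/4
¬(b ∨ b) = ¬3/4 = 1/4
((b ∨ b) ∨ ¬b) ≡ ¬(b ∨ b) = 3/4 ≡ 1/4 = 1/2
(¬b ⊃ (a ⊃ b)) ∨ (((b ∨ b) ∨ ¬b) ≡ ¬(b ∨ b)) = 1 ∨ 1/2 = 1
¬(b ≡ (a ⊃ b)) ∨ ((¬b ⊃ (a ⊃ b)) ∨ (((b ∨ b) ∨ ¬b) ≡ ¬(b ∨ b))) = 1/4 ∨ 1 = 1
a ∨ a = 1/4 ∨ 1/4 = 1/4
b ∨ b = 3/4 ∨ 3/4 = 3/4
¬(b ∨ b) = ¬3/4 = 1/4
(a ∨ a) ⊃ ¬(b ∨ b) = 1/4 ⊃ 1/4 = 1
a ⊃ a = 1/4 ⊃ 1/4 = 1
((a ∨ a) ⊃ ¬(b ∨ b)) ∨ (a ⊃ a) = 1 ∨ 1 = 1
¬b = ¬3/4 = 1/4
¬b = ¬3/4 = 1/4
¬b ∨ ¬b = 1/4 ∨ 1/4 = 1/4
¬(¬b ∨ ¬b) = ¬1/4 = 3/4
a ⊃ b = 1/4 ⊃ 3/4 = 1
a ≡ b = 1/4 ≡ 3/4 = 1/2
(a ⊃ b) ∨ (a ≡ b) = 1 ∨ 1/2 = 1
¬(¬b ∨ ¬b) ≡ ((a ⊃ b) ∨ (a ≡ b)) = 3/4 ≡ 1 = 3/4
(((a ∨ a) ⊃ ¬(b ∨ b)) ∨ (a ⊃ a)) ⊃ (¬(¬b ∨ ¬b) ≡ ((a ⊃ b) ∨ (a ≡ b))) = 1 ⊃ 3/4 = 3/4
(¬(b ≡ (a ⊃ b)) ∨ ((¬b ⊃ (a ⊃ b)) ∨ (((b ∨ b) ∨ ¬b) ≡ ¬(b ∨ b)))) ⊃ ((((a ∨ a) ⊃ ¬(b ∨ b)) ∨ (a ⊃ a)) ⊃ (¬(¬b ∨ ¬b) ≡ ((a ⊃ b) ∨ (a ≡ b)))) = 1 ⊃ 3/4 = 3/4
¬((¬(b ≡ (a ⊃ b)) ∨ ((¬b ⊃ (a ⊃ b)) ∨ (((b ∨ b) ∨ ¬b) ≡ ¬(b ∨ b)))) ⊃ ((((a ∨ a) ⊃ ¬(b ∨ b)) ∨ (a ⊃ a)) ⊃ (¬(¬b ∨ ¬b) ≡ ((a ⊃ b) ∨ (a ≡ b))))) = ¬3/4 = 1/4

1/4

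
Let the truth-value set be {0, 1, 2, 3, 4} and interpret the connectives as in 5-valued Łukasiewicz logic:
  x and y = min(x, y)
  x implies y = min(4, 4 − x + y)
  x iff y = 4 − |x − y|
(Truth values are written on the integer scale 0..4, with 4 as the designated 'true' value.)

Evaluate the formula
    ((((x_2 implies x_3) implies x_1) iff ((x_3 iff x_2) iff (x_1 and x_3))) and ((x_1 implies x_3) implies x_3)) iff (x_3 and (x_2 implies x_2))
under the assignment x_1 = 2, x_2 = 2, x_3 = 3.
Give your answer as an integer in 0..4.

x_2 implies x_3 = 2 implies 3 = 4
(x_2 implies x_3) implies x_1 = 4 implies 2 = 2
x_3 iff x_2 = 3 iff 2 = 3
x_1 and x_3 = 2 and 3 = 2
(x_3 iff x_2) iff (x_1 and x_3) = 3 iff 2 = 3
((x_2 implies x_3) implies x_1) iff ((x_3 iff x_2) iff (x_1 and x_3)) = 2 iff 3 = 3
x_1 implies x_3 = 2 implies 3 = 4
(x_1 implies x_3) implies x_3 = 4 implies 3 = 3
(((x_2 implies x_3) implies x_1) iff ((x_3 iff x_2) iff (x_1 and x_3))) and ((x_1 implies x_3) implies x_3) = 3 and 3 = 3
x_2 implies x_2 = 2 implies 2 = 4
x_3 and (x_2 implies x_2) = 3 and 4 = 3
((((x_2 implies x_3) implies x_1) iff ((x_3 iff x_2) iff (x_1 and x_3))) and ((x_1 implies x_3) implies x_3)) iff (x_3 and (x_2 implies x_2)) = 3 iff 3 = 4

4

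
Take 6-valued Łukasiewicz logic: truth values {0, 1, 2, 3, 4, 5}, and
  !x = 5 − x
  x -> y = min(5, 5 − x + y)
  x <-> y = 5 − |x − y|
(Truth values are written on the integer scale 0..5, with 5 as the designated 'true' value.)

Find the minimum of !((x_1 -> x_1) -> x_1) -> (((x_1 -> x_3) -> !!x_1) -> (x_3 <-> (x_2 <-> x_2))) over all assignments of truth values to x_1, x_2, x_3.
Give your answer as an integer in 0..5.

Take x_1 = 2, x_2 = 0, x_3 = 0:
x_1 -> x_1 = 2 -> 2 = 5
(x_1 -> x_1) -> x_1 = 5 -> 2 = 2
!((x_1 -> x_1) -> x_1) = !2 = 3
x_1 -> x_3 = 2 -> 0 = 3
!x_1 = !2 = 3
!!x_1 = !3 = 2
(x_1 -> x_3) -> !!x_1 = 3 -> 2 = 4
x_2 <-> x_2 = 0 <-> 0 = 5
x_3 <-> (x_2 <-> x_2) = 0 <-> 5 = 0
((x_1 -> x_3) -> !!x_1) -> (x_3 <-> (x_2 <-> x_2)) = 4 -> 0 = 1
!((x_1 -> x_1) -> x_1) -> (((x_1 -> x_3) -> !!x_1) -> (x_3 <-> (x_2 <-> x_2))) = 3 -> 1 = 3
No assignment yields a value below 3, so this is the minimum.

3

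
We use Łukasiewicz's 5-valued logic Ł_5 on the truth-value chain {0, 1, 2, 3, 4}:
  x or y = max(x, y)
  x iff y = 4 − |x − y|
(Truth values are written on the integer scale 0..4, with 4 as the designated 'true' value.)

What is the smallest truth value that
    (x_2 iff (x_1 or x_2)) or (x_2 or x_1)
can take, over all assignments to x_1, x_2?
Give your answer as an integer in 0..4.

2

Take x_1 = 2, x_2 = 0:
x_1 or x_2 = 2 or 0 = 2
x_2 iff (x_1 or x_2) = 0 iff 2 = 2
x_2 or x_1 = 0 or 2 = 2
(x_2 iff (x_1 or x_2)) or (x_2 or x_1) = 2 or 2 = 2
No assignment yields a value below 2, so this is the minimum.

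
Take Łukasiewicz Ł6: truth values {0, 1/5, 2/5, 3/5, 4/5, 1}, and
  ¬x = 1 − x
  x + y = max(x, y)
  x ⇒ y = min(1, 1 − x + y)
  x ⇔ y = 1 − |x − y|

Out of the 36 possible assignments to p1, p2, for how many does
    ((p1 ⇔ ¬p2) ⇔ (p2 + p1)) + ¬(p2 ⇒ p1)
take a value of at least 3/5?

31

value 1: 13 assignments (counts)
value 4/5: 12 assignments (counts)
value 3/5: 6 assignments (counts)
value 2/5: 2 assignments
value 1/5: 2 assignments
value 0: 1 assignment
So 31 of the 36 assignments meet the threshold.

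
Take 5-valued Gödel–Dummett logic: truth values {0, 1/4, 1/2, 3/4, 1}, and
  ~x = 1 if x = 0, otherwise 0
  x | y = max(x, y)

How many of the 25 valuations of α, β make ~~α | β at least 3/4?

22

value 1: 21 assignments (counts)
value 3/4: 1 assignment (counts)
value 1/2: 1 assignment
value 1/4: 1 assignment
value 0: 1 assignment
So 22 of the 25 assignments meet the threshold.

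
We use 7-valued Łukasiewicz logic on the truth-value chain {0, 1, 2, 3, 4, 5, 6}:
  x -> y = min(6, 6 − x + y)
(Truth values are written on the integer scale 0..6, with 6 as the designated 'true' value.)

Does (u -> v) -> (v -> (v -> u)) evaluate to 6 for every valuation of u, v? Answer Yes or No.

No

Counterexample: take u = 0, v = 4.
u -> v = 0 -> 4 = 6
v -> u = 4 -> 0 = 2
v -> (v -> u) = 4 -> 2 = 4
(u -> v) -> (v -> (v -> u)) = 6 -> 4 = 4
This gives 4 ≠ 6.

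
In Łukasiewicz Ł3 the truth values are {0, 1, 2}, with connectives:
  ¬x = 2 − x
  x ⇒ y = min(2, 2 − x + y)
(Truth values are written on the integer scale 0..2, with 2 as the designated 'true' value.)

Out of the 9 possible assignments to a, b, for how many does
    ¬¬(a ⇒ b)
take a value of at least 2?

a = 0, b = 0 ↦ 2  ≥
a = 0, b = 1 ↦ 2  ≥
a = 0, b = 2 ↦ 2  ≥
a = 1, b = 0 ↦ 1  <
a = 1, b = 1 ↦ 2  ≥
a = 1, b = 2 ↦ 2  ≥
a = 2, b = 0 ↦ 0  <
a = 2, b = 1 ↦ 1  <
a = 2, b = 2 ↦ 2  ≥
So 6 of the 9 assignments meet the threshold.

6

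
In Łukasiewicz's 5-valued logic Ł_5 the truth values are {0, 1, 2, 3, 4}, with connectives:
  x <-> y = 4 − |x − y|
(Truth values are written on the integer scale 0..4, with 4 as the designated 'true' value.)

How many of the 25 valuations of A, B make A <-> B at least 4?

5

value 4: 5 assignments (counts)
value 3: 8 assignments
value 2: 6 assignments
value 1: 4 assignments
value 0: 2 assignments
So 5 of the 25 assignments meet the threshold.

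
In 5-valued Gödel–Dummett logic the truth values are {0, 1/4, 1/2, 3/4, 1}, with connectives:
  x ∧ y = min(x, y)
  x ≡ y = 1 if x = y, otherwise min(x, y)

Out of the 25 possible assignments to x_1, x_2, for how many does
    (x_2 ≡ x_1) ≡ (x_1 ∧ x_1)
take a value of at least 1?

11

value 1: 11 assignments (counts)
value 3/4: 2 assignments
value 1/2: 3 assignments
value 1/4: 4 assignments
value 0: 5 assignments
So 11 of the 25 assignments meet the threshold.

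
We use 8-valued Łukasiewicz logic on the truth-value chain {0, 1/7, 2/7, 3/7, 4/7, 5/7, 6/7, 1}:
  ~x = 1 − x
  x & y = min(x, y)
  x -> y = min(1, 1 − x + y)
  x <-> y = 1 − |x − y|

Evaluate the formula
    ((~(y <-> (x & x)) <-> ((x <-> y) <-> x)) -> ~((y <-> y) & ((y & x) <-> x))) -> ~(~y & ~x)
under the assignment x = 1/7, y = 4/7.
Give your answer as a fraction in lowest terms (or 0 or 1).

1

x & x = 1/7 & 1/7 = 1/7
y <-> (x & x) = 4/7 <-> 1/7 = 4/7
~(y <-> (x & x)) = ~4/7 = 3/7
x <-> y = 1/7 <-> 4/7 = 4/7
(x <-> y) <-> x = 4/7 <-> 1/7 = 4/7
~(y <-> (x & x)) <-> ((x <-> y) <-> x) = 3/7 <-> 4/7 = 6/7
y <-> y = 4/7 <-> 4/7 = 1
y & x = 4/7 & 1/7 = 1/7
(y & x) <-> x = 1/7 <-> 1/7 = 1
(y <-> y) & ((y & x) <-> x) = 1 & 1 = 1
~((y <-> y) & ((y & x) <-> x)) = ~1 = 0
(~(y <-> (x & x)) <-> ((x <-> y) <-> x)) -> ~((y <-> y) & ((y & x) <-> x)) = 6/7 -> 0 = 1/7
~y = ~4/7 = 3/7
~x = ~1/7 = 6/7
~y & ~x = 3/7 & 6/7 = 3/7
~(~y & ~x) = ~3/7 = 4/7
((~(y <-> (x & x)) <-> ((x <-> y) <-> x)) -> ~((y <-> y) & ((y & x) <-> x))) -> ~(~y & ~x) = 1/7 -> 4/7 = 1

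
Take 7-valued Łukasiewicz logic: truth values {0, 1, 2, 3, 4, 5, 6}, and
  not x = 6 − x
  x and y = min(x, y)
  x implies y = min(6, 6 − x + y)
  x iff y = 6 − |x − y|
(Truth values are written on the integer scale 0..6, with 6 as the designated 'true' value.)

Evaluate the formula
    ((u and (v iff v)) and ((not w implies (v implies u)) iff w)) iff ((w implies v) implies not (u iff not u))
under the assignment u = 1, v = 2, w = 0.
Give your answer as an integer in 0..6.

v iff v = 2 iff 2 = 6
u and (v iff v) = 1 and 6 = 1
not w = not 0 = 6
v implies u = 2 implies 1 = 5
not w implies (v implies u) = 6 implies 5 = 5
(not w implies (v implies u)) iff w = 5 iff 0 = 1
(u and (v iff v)) and ((not w implies (v implies u)) iff w) = 1 and 1 = 1
w implies v = 0 implies 2 = 6
not u = not 1 = 5
u iff not u = 1 iff 5 = 2
not (u iff not u) = not 2 = 4
(w implies v) implies not (u iff not u) = 6 implies 4 = 4
((u and (v iff v)) and ((not w implies (v implies u)) iff w)) iff ((w implies v) implies not (u iff not u)) = 1 iff 4 = 3

3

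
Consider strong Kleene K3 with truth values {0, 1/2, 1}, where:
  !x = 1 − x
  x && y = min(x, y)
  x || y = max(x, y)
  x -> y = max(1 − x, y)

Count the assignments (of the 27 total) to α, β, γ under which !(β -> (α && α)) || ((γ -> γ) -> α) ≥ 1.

12

value 1: 12 assignments (counts)
value 1/2: 13 assignments
value 0: 2 assignments
So 12 of the 27 assignments meet the threshold.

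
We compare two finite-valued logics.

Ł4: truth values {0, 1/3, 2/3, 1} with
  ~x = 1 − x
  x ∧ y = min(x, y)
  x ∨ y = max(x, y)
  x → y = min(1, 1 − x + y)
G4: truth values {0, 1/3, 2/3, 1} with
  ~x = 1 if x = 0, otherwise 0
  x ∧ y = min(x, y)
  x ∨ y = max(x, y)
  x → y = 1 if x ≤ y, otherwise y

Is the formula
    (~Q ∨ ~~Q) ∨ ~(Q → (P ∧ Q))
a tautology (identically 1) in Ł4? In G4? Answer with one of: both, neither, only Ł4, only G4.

only G4

In Ł4: at P = 0, Q = 1/3 the value is 2/3 — not a tautology.
In G4: every assignment gives 1 — tautology.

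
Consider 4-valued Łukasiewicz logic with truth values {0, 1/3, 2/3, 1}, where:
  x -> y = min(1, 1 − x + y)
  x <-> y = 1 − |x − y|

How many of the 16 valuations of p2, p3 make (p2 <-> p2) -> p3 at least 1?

4

p2 = 0, p3 = 0 ↦ 0  <
p2 = 0, p3 = 1/3 ↦ 1/3  <
p2 = 0, p3 = 2/3 ↦ 2/3  <
p2 = 0, p3 = 1 ↦ 1  ≥
p2 = 1/3, p3 = 0 ↦ 0  <
p2 = 1/3, p3 = 1/3 ↦ 1/3  <
p2 = 1/3, p3 = 2/3 ↦ 2/3  <
p2 = 1/3, p3 = 1 ↦ 1  ≥
p2 = 2/3, p3 = 0 ↦ 0  <
p2 = 2/3, p3 = 1/3 ↦ 1/3  <
p2 = 2/3, p3 = 2/3 ↦ 2/3  <
p2 = 2/3, p3 = 1 ↦ 1  ≥
p2 = 1, p3 = 0 ↦ 0  <
p2 = 1, p3 = 1/3 ↦ 1/3  <
p2 = 1, p3 = 2/3 ↦ 2/3  <
p2 = 1, p3 = 1 ↦ 1  ≥
So 4 of the 16 assignments meet the threshold.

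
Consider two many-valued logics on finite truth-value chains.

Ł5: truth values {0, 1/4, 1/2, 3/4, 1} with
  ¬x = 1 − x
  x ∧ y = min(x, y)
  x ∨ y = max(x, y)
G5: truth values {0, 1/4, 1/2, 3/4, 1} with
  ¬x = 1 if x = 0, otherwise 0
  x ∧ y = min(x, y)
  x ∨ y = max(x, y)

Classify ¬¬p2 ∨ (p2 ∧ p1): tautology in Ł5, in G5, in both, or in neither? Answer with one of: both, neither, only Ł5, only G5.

neither

In Ł5: at p1 = 0, p2 = 0 the value is 0 — not a tautology.
In G5: at p1 = 0, p2 = 0 the value is 0 — not a tautology.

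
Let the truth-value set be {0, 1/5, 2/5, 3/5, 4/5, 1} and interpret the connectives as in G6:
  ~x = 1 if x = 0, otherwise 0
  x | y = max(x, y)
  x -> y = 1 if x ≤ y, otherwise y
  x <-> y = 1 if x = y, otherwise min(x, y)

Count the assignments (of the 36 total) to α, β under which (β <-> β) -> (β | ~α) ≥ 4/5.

16

value 1: 11 assignments (counts)
value 4/5: 5 assignments (counts)
value 3/5: 5 assignments
value 2/5: 5 assignments
value 1/5: 5 assignments
value 0: 5 assignments
So 16 of the 36 assignments meet the threshold.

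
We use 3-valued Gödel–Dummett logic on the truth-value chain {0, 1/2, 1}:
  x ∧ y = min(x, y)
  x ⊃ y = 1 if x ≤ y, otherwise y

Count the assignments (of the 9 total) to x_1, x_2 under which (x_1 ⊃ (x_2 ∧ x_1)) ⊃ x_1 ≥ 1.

x_1 = 0, x_2 = 0 ↦ 0  <
x_1 = 0, x_2 = 1/2 ↦ 0  <
x_1 = 0, x_2 = 1 ↦ 0  <
x_1 = 1/2, x_2 = 0 ↦ 1  ≥
x_1 = 1/2, x_2 = 1/2 ↦ 1/2  <
x_1 = 1/2, x_2 = 1 ↦ 1/2  <
x_1 = 1, x_2 = 0 ↦ 1  ≥
x_1 = 1, x_2 = 1/2 ↦ 1  ≥
x_1 = 1, x_2 = 1 ↦ 1  ≥
So 4 of the 9 assignments meet the threshold.

4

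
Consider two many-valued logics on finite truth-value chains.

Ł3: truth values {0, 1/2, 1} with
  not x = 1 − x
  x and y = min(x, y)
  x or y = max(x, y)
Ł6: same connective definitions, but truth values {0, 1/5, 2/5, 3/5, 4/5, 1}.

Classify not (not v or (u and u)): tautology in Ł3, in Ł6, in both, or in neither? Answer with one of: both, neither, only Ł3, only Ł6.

In Ł3: at u = 0, v = 0 the value is 0 — not a tautology.
In Ł6: at u = 0, v = 0 the value is 0 — not a tautology.

neither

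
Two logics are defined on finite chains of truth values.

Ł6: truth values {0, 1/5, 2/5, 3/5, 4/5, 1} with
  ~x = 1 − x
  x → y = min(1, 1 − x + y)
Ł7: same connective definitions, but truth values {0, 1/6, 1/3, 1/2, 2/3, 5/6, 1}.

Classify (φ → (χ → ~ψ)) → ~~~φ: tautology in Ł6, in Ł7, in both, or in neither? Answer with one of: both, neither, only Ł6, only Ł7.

In Ł6: at φ = 1/5, ψ = 0, χ = 0 the value is 4/5 — not a tautology.
In Ł7: at φ = 1/6, ψ = 0, χ = 0 the value is 5/6 — not a tautology.

neither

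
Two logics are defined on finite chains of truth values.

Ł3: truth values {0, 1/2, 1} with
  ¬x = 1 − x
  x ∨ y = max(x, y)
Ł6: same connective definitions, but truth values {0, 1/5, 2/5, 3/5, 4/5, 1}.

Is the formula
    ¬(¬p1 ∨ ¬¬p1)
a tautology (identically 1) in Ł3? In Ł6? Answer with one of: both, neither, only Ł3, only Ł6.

In Ł3: at p1 = 0 the value is 0 — not a tautology.
In Ł6: at p1 = 0 the value is 0 — not a tautology.

neither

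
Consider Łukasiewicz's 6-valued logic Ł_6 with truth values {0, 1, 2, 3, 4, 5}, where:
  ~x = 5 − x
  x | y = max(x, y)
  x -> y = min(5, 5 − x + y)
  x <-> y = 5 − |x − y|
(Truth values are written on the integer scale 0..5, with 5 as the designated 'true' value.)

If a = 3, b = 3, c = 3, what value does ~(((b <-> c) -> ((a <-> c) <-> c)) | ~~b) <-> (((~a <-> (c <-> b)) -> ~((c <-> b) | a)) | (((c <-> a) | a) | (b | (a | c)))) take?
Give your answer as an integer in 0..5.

b <-> c = 3 <-> 3 = 5
a <-> c = 3 <-> 3 = 5
(a <-> c) <-> c = 5 <-> 3 = 3
(b <-> c) -> ((a <-> c) <-> c) = 5 -> 3 = 3
~b = ~3 = 2
~~b = ~2 = 3
((b <-> c) -> ((a <-> c) <-> c)) | ~~b = 3 | 3 = 3
~(((b <-> c) -> ((a <-> c) <-> c)) | ~~b) = ~3 = 2
~a = ~3 = 2
c <-> b = 3 <-> 3 = 5
~a <-> (c <-> b) = 2 <-> 5 = 2
c <-> b = 3 <-> 3 = 5
(c <-> b) | a = 5 | 3 = 5
~((c <-> b) | a) = ~5 = 0
(~a <-> (c <-> b)) -> ~((c <-> b) | a) = 2 -> 0 = 3
c <-> a = 3 <-> 3 = 5
(c <-> a) | a = 5 | 3 = 5
a | c = 3 | 3 = 3
b | (a | c) = 3 | 3 = 3
((c <-> a) | a) | (b | (a | c)) = 5 | 3 = 5
((~a <-> (c <-> b)) -> ~((c <-> b) | a)) | (((c <-> a) | a) | (b | (a | c))) = 3 | 5 = 5
~(((b <-> c) -> ((a <-> c) <-> c)) | ~~b) <-> (((~a <-> (c <-> b)) -> ~((c <-> b) | a)) | (((c <-> a) | a) | (b | (a | c)))) = 2 <-> 5 = 2

2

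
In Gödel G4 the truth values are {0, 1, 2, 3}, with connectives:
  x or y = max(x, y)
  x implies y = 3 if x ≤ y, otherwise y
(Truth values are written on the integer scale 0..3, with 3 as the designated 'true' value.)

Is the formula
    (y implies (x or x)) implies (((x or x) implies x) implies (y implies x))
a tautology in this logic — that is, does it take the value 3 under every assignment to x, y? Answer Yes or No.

Yes

x = 0, y = 0 ↦ 3
x = 0, y = 1 ↦ 3
x = 0, y = 2 ↦ 3
x = 0, y = 3 ↦ 3
x = 1, y = 0 ↦ 3
x = 1, y = 1 ↦ 3
x = 1, y = 2 ↦ 3
x = 1, y = 3 ↦ 3
x = 2, y = 0 ↦ 3
x = 2, y = 1 ↦ 3
x = 2, y = 2 ↦ 3
x = 2, y = 3 ↦ 3
x = 3, y = 0 ↦ 3
x = 3, y = 1 ↦ 3
x = 3, y = 2 ↦ 3
x = 3, y = 3 ↦ 3
Every assignment gives a value ≥ 3.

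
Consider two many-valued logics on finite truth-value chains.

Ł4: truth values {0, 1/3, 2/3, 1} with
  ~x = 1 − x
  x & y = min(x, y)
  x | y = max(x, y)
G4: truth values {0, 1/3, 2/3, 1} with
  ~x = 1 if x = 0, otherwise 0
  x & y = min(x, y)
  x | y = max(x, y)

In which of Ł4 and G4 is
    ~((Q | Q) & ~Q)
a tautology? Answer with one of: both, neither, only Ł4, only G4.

In Ł4: at Q = 1/3 the value is 2/3 — not a tautology.
In G4: every assignment gives 1 — tautology.

only G4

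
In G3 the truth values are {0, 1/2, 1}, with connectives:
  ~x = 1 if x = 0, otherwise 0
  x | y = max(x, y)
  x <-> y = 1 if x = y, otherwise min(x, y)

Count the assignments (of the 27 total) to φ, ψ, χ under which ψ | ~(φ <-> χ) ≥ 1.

value 1: 17 assignments (counts)
value 1/2: 5 assignments
value 0: 5 assignments
So 17 of the 27 assignments meet the threshold.

17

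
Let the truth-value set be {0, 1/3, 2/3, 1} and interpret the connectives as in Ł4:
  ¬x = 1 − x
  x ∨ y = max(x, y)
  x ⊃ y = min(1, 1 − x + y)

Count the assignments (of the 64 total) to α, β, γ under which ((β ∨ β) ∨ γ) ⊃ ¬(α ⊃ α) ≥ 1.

value 1: 4 assignments (counts)
value 2/3: 12 assignments
value 1/3: 20 assignments
value 0: 28 assignments
So 4 of the 64 assignments meet the threshold.

4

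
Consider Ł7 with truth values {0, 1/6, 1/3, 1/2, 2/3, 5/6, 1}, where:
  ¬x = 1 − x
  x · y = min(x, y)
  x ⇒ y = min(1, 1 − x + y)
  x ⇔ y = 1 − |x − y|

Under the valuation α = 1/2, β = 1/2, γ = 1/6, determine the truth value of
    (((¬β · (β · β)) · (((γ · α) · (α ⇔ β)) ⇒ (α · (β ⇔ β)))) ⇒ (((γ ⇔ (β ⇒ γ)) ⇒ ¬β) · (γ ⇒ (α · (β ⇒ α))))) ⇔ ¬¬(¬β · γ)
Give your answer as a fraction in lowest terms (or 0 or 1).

1/6

¬β = ¬1/2 = 1/2
β · β = 1/2 · 1/2 = 1/2
¬β · (β · β) = 1/2 · 1/2 = 1/2
γ · α = 1/6 · 1/2 = 1/6
α ⇔ β = 1/2 ⇔ 1/2 = 1
(γ · α) · (α ⇔ β) = 1/6 · 1 = 1/6
β ⇔ β = 1/2 ⇔ 1/2 = 1
α · (β ⇔ β) = 1/2 · 1 = 1/2
((γ · α) · (α ⇔ β)) ⇒ (α · (β ⇔ β)) = 1/6 ⇒ 1/2 = 1
(¬β · (β · β)) · (((γ · α) · (α ⇔ β)) ⇒ (α · (β ⇔ β))) = 1/2 · 1 = 1/2
β ⇒ γ = 1/2 ⇒ 1/6 = 2/3
γ ⇔ (β ⇒ γ) = 1/6 ⇔ 2/3 = 1/2
¬β = ¬1/2 = 1/2
(γ ⇔ (β ⇒ γ)) ⇒ ¬β = 1/2 ⇒ 1/2 = 1
β ⇒ α = 1/2 ⇒ 1/2 = 1
α · (β ⇒ α) = 1/2 · 1 = 1/2
γ ⇒ (α · (β ⇒ α)) = 1/6 ⇒ 1/2 = 1
((γ ⇔ (β ⇒ γ)) ⇒ ¬β) · (γ ⇒ (α · (β ⇒ α))) = 1 · 1 = 1
((¬β · (β · β)) · (((γ · α) · (α ⇔ β)) ⇒ (α · (β ⇔ β)))) ⇒ (((γ ⇔ (β ⇒ γ)) ⇒ ¬β) · (γ ⇒ (α · (β ⇒ α)))) = 1/2 ⇒ 1 = 1
¬β = ¬1/2 = 1/2
¬β · γ = 1/2 · 1/6 = 1/6
¬(¬β · γ) = ¬1/6 = 5/6
¬¬(¬β · γ) = ¬5/6 = 1/6
(((¬β · (β · β)) · (((γ · α) · (α ⇔ β)) ⇒ (α · (β ⇔ β)))) ⇒ (((γ ⇔ (β ⇒ γ)) ⇒ ¬β) · (γ ⇒ (α · (β ⇒ α))))) ⇔ ¬¬(¬β · γ) = 1 ⇔ 1/6 = 1/6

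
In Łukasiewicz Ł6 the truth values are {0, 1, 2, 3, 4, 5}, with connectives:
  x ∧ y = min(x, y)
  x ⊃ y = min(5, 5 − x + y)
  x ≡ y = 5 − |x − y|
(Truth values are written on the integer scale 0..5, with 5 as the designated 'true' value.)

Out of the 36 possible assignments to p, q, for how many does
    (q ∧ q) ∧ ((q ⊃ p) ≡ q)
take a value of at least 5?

1

value 5: 1 assignment (counts)
value 4: 5 assignments
value 3: 8 assignments
value 2: 8 assignments
value 1: 7 assignments
value 0: 7 assignments
So 1 of the 36 assignments meets the threshold.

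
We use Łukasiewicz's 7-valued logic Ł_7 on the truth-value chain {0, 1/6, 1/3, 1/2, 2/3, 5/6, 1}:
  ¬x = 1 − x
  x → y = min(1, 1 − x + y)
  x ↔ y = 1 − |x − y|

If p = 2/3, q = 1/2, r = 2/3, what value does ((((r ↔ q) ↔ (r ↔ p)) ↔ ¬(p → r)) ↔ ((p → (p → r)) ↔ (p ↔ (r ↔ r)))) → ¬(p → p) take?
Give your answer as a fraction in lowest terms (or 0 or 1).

1/2

r ↔ q = 2/3 ↔ 1/2 = 5/6
r ↔ p = 2/3 ↔ 2/3 = 1
(r ↔ q) ↔ (r ↔ p) = 5/6 ↔ 1 = 5/6
p → r = 2/3 → 2/3 = 1
¬(p → r) = ¬1 = 0
((r ↔ q) ↔ (r ↔ p)) ↔ ¬(p → r) = 5/6 ↔ 0 = 1/6
p → r = 2/3 → 2/3 = 1
p → (p → r) = 2/3 → 1 = 1
r ↔ r = 2/3 ↔ 2/3 = 1
p ↔ (r ↔ r) = 2/3 ↔ 1 = 2/3
(p → (p → r)) ↔ (p ↔ (r ↔ r)) = 1 ↔ 2/3 = 2/3
(((r ↔ q) ↔ (r ↔ p)) ↔ ¬(p → r)) ↔ ((p → (p → r)) ↔ (p ↔ (r ↔ r))) = 1/6 ↔ 2/3 = 1/2
p → p = 2/3 → 2/3 = 1
¬(p → p) = ¬1 = 0
((((r ↔ q) ↔ (r ↔ p)) ↔ ¬(p → r)) ↔ ((p → (p → r)) ↔ (p ↔ (r ↔ r)))) → ¬(p → p) = 1/2 → 0 = 1/2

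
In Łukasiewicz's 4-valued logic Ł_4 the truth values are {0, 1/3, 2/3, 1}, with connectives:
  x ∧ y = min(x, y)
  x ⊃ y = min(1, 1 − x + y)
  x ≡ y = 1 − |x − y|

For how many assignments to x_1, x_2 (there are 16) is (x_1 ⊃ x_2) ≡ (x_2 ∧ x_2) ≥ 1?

7

x_1 = 0, x_2 = 0 ↦ 0  <
x_1 = 0, x_2 = 1/3 ↦ 1/3  <
x_1 = 0, x_2 = 2/3 ↦ 2/3  <
x_1 = 0, x_2 = 1 ↦ 1  ≥
x_1 = 1/3, x_2 = 0 ↦ 1/3  <
x_1 = 1/3, x_2 = 1/3 ↦ 1/3  <
x_1 = 1/3, x_2 = 2/3 ↦ 2/3  <
x_1 = 1/3, x_2 = 1 ↦ 1  ≥
x_1 = 2/3, x_2 = 0 ↦ 2/3  <
x_1 = 2/3, x_2 = 1/3 ↦ 2/3  <
x_1 = 2/3, x_2 = 2/3 ↦ 2/3  <
x_1 = 2/3, x_2 = 1 ↦ 1  ≥
x_1 = 1, x_2 = 0 ↦ 1  ≥
x_1 = 1, x_2 = 1/3 ↦ 1  ≥
x_1 = 1, x_2 = 2/3 ↦ 1  ≥
x_1 = 1, x_2 = 1 ↦ 1  ≥
So 7 of the 16 assignments meet the threshold.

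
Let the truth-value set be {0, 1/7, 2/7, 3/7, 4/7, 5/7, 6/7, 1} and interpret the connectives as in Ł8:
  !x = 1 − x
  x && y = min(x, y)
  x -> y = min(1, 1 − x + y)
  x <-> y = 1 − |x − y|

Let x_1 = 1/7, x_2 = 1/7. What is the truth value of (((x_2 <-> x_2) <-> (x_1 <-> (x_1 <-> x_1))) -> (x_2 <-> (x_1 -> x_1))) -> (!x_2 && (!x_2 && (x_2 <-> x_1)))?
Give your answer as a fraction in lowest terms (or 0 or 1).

x_2 <-> x_2 = 1/7 <-> 1/7 = 1
x_1 <-> x_1 = 1/7 <-> 1/7 = 1
x_1 <-> (x_1 <-> x_1) = 1/7 <-> 1 = 1/7
(x_2 <-> x_2) <-> (x_1 <-> (x_1 <-> x_1)) = 1 <-> 1/7 = 1/7
x_1 -> x_1 = 1/7 -> 1/7 = 1
x_2 <-> (x_1 -> x_1) = 1/7 <-> 1 = 1/7
((x_2 <-> x_2) <-> (x_1 <-> (x_1 <-> x_1))) -> (x_2 <-> (x_1 -> x_1)) = 1/7 -> 1/7 = 1
!x_2 = !1/7 = 6/7
!x_2 = !1/7 = 6/7
x_2 <-> x_1 = 1/7 <-> 1/7 = 1
!x_2 && (x_2 <-> x_1) = 6/7 && 1 = 6/7
!x_2 && (!x_2 && (x_2 <-> x_1)) = 6/7 && 6/7 = 6/7
(((x_2 <-> x_2) <-> (x_1 <-> (x_1 <-> x_1))) -> (x_2 <-> (x_1 -> x_1))) -> (!x_2 && (!x_2 && (x_2 <-> x_1))) = 1 -> 6/7 = 6/7

6/7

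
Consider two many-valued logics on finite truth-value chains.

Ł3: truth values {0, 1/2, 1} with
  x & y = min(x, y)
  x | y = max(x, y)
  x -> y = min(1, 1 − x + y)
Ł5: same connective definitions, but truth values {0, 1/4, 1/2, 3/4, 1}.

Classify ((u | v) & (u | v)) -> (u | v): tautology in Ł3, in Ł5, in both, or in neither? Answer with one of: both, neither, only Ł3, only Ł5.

both

In Ł3: every assignment gives 1 — tautology.
In Ł5: every assignment gives 1 — tautology.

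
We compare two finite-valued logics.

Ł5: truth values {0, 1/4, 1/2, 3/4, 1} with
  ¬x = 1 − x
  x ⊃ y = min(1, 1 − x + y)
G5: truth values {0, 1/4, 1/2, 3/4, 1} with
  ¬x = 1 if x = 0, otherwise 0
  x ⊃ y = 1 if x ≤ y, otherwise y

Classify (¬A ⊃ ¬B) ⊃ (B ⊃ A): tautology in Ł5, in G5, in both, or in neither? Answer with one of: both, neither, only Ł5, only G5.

only Ł5

In Ł5: every assignment gives 1 — tautology.
In G5: at A = 1/4, B = 1/2 the value is 1/4 — not a tautology.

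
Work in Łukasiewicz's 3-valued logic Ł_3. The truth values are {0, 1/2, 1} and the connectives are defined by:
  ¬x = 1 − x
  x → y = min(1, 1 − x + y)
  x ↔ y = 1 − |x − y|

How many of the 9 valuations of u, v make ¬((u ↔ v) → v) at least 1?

u = 0, v = 0 ↦ 1  ≥
u = 0, v = 1/2 ↦ 0  <
u = 0, v = 1 ↦ 0  <
u = 1/2, v = 0 ↦ 1/2  <
u = 1/2, v = 1/2 ↦ 1/2  <
u = 1/2, v = 1 ↦ 0  <
u = 1, v = 0 ↦ 0  <
u = 1, v = 1/2 ↦ 0  <
u = 1, v = 1 ↦ 0  <
So 1 of the 9 assignments meets the threshold.

1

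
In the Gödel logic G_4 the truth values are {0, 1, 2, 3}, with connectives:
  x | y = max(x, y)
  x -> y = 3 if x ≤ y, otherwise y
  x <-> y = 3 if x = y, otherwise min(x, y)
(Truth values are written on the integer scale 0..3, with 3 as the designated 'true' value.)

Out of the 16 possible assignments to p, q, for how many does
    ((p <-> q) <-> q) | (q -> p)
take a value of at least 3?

p = 0, q = 0 ↦ 3  ≥
p = 0, q = 1 ↦ 0  <
p = 0, q = 2 ↦ 0  <
p = 0, q = 3 ↦ 0  <
p = 1, q = 0 ↦ 3  ≥
p = 1, q = 1 ↦ 3  ≥
p = 1, q = 2 ↦ 1  <
p = 1, q = 3 ↦ 1  <
p = 2, q = 0 ↦ 3  ≥
p = 2, q = 1 ↦ 3  ≥
p = 2, q = 2 ↦ 3  ≥
p = 2, q = 3 ↦ 2  <
p = 3, q = 0 ↦ 3  ≥
p = 3, q = 1 ↦ 3  ≥
p = 3, q = 2 ↦ 3  ≥
p = 3, q = 3 ↦ 3  ≥
So 10 of the 16 assignments meet the threshold.

10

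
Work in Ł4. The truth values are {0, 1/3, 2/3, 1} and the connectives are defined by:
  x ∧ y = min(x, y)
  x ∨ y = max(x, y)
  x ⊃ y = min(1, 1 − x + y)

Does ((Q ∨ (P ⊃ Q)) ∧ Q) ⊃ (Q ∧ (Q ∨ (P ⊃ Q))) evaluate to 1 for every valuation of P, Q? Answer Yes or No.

P = 0, Q = 0 ↦ 1
P = 0, Q = 1/3 ↦ 1
P = 0, Q = 2/3 ↦ 1
P = 0, Q = 1 ↦ 1
P = 1/3, Q = 0 ↦ 1
P = 1/3, Q = 1/3 ↦ 1
P = 1/3, Q = 2/3 ↦ 1
P = 1/3, Q = 1 ↦ 1
P = 2/3, Q = 0 ↦ 1
P = 2/3, Q = 1/3 ↦ 1
P = 2/3, Q = 2/3 ↦ 1
P = 2/3, Q = 1 ↦ 1
P = 1, Q = 0 ↦ 1
P = 1, Q = 1/3 ↦ 1
P = 1, Q = 2/3 ↦ 1
P = 1, Q = 1 ↦ 1
Every assignment gives a value ≥ 1.

Yes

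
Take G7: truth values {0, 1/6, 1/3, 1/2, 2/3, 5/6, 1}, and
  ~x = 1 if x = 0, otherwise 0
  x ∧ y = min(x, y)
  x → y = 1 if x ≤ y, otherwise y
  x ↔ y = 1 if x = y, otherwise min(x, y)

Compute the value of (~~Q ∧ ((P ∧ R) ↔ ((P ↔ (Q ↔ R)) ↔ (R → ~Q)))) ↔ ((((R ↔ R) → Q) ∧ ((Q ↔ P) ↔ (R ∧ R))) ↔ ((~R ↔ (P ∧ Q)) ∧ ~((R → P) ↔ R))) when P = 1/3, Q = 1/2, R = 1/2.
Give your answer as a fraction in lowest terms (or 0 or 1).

1

~Q = ~1/2 = 0
~~Q = ~0 = 1
P ∧ R = 1/3 ∧ 1/2 = 1/3
Q ↔ R = 1/2 ↔ 1/2 = 1
P ↔ (Q ↔ R) = 1/3 ↔ 1 = 1/3
~Q = ~1/2 = 0
R → ~Q = 1/2 → 0 = 0
(P ↔ (Q ↔ R)) ↔ (R → ~Q) = 1/3 ↔ 0 = 0
(P ∧ R) ↔ ((P ↔ (Q ↔ R)) ↔ (R → ~Q)) = 1/3 ↔ 0 = 0
~~Q ∧ ((P ∧ R) ↔ ((P ↔ (Q ↔ R)) ↔ (R → ~Q))) = 1 ∧ 0 = 0
R ↔ R = 1/2 ↔ 1/2 = 1
(R ↔ R) → Q = 1 → 1/2 = 1/2
Q ↔ P = 1/2 ↔ 1/3 = 1/3
R ∧ R = 1/2 ∧ 1/2 = 1/2
(Q ↔ P) ↔ (R ∧ R) = 1/3 ↔ 1/2 = 1/3
((R ↔ R) → Q) ∧ ((Q ↔ P) ↔ (R ∧ R)) = 1/2 ∧ 1/3 = 1/3
~R = ~1/2 = 0
P ∧ Q = 1/3 ∧ 1/2 = 1/3
~R ↔ (P ∧ Q) = 0 ↔ 1/3 = 0
R → P = 1/2 → 1/3 = 1/3
(R → P) ↔ R = 1/3 ↔ 1/2 = 1/3
~((R → P) ↔ R) = ~1/3 = 0
(~R ↔ (P ∧ Q)) ∧ ~((R → P) ↔ R) = 0 ∧ 0 = 0
(((R ↔ R) → Q) ∧ ((Q ↔ P) ↔ (R ∧ R))) ↔ ((~R ↔ (P ∧ Q)) ∧ ~((R → P) ↔ R)) = 1/3 ↔ 0 = 0
(~~Q ∧ ((P ∧ R) ↔ ((P ↔ (Q ↔ R)) ↔ (R → ~Q)))) ↔ ((((R ↔ R) → Q) ∧ ((Q ↔ P) ↔ (R ∧ R))) ↔ ((~R ↔ (P ∧ Q)) ∧ ~((R → P) ↔ R))) = 0 ↔ 0 = 1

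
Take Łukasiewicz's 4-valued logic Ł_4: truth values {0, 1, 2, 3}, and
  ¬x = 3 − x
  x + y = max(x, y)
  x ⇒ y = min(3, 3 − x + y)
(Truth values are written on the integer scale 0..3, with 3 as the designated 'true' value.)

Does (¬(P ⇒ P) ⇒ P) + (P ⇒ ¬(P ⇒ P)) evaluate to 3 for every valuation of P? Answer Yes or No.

P = 0 ↦ 3
P = 1 ↦ 3
P = 2 ↦ 3
P = 3 ↦ 3
Every assignment gives a value ≥ 3.

Yes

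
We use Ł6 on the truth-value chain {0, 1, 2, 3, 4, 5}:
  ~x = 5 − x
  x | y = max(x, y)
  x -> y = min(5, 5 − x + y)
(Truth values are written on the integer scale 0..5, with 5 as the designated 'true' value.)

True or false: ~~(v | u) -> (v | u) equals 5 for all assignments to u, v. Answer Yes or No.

Yes

At u = 5, v = 4, for instance:
v | u = 4 | 5 = 5
~(v | u) = ~5 = 0
~~(v | u) = ~0 = 5
~~(v | u) -> (v | u) = 5 -> 5 = 5
and checking the remaining 35 assignments likewise gives ≥ 5 in every case.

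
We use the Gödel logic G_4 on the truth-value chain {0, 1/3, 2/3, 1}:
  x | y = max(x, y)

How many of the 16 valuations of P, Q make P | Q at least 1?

P = 0, Q = 0 ↦ 0  <
P = 0, Q = 1/3 ↦ 1/3  <
P = 0, Q = 2/3 ↦ 2/3  <
P = 0, Q = 1 ↦ 1  ≥
P = 1/3, Q = 0 ↦ 1/3  <
P = 1/3, Q = 1/3 ↦ 1/3  <
P = 1/3, Q = 2/3 ↦ 2/3  <
P = 1/3, Q = 1 ↦ 1  ≥
P = 2/3, Q = 0 ↦ 2/3  <
P = 2/3, Q = 1/3 ↦ 2/3  <
P = 2/3, Q = 2/3 ↦ 2/3  <
P = 2/3, Q = 1 ↦ 1  ≥
P = 1, Q = 0 ↦ 1  ≥
P = 1, Q = 1/3 ↦ 1  ≥
P = 1, Q = 2/3 ↦ 1  ≥
P = 1, Q = 1 ↦ 1  ≥
So 7 of the 16 assignments meet the threshold.

7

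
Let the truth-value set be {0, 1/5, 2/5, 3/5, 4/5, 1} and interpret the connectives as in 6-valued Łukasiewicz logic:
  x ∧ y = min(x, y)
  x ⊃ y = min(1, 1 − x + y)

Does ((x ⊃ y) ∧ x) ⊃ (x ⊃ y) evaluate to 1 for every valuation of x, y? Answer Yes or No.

Yes

At x = 2/5, y = 3/5, for instance:
x ⊃ y = 2/5 ⊃ 3/5 = 1
(x ⊃ y) ∧ x = 1 ∧ 2/5 = 2/5
((x ⊃ y) ∧ x) ⊃ (x ⊃ y) = 2/5 ⊃ 1 = 1
and checking the remaining 35 assignments likewise gives ≥ 1 in every case.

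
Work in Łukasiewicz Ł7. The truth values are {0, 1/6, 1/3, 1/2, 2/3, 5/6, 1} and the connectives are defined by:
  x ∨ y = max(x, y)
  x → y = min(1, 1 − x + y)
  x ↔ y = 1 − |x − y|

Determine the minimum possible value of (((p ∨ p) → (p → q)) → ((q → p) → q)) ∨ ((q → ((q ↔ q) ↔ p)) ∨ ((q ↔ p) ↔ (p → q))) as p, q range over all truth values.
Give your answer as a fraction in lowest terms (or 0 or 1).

2/3

Take p = 0, q = 1/3:
p ∨ p = 0 ∨ 0 = 0
p → q = 0 → 1/3 = 1
(p ∨ p) → (p → q) = 0 → 1 = 1
q → p = 1/3 → 0 = 2/3
(q → p) → q = 2/3 → 1/3 = 2/3
((p ∨ p) → (p → q)) → ((q → p) → q) = 1 → 2/3 = 2/3
q ↔ q = 1/3 ↔ 1/3 = 1
(q ↔ q) ↔ p = 1 ↔ 0 = 0
q → ((q ↔ q) ↔ p) = 1/3 → 0 = 2/3
q ↔ p = 1/3 ↔ 0 = 2/3
p → q = 0 → 1/3 = 1
(q ↔ p) ↔ (p → q) = 2/3 ↔ 1 = 2/3
(q → ((q ↔ q) ↔ p)) ∨ ((q ↔ p) ↔ (p → q)) = 2/3 ∨ 2/3 = 2/3
(((p ∨ p) → (p → q)) → ((q → p) → q)) ∨ ((q → ((q ↔ q) ↔ p)) ∨ ((q ↔ p) ↔ (p → q))) = 2/3 ∨ 2/3 = 2/3
No assignment yields a value below 2/3, so this is the minimum.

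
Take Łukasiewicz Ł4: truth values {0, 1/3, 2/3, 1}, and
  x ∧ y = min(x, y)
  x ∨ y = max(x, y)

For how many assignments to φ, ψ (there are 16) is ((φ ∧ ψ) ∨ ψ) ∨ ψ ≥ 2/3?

8

φ = 0, ψ = 0 ↦ 0  <
φ = 0, ψ = 1/3 ↦ 1/3  <
φ = 0, ψ = 2/3 ↦ 2/3  ≥
φ = 0, ψ = 1 ↦ 1  ≥
φ = 1/3, ψ = 0 ↦ 0  <
φ = 1/3, ψ = 1/3 ↦ 1/3  <
φ = 1/3, ψ = 2/3 ↦ 2/3  ≥
φ = 1/3, ψ = 1 ↦ 1  ≥
φ = 2/3, ψ = 0 ↦ 0  <
φ = 2/3, ψ = 1/3 ↦ 1/3  <
φ = 2/3, ψ = 2/3 ↦ 2/3  ≥
φ = 2/3, ψ = 1 ↦ 1  ≥
φ = 1, ψ = 0 ↦ 0  <
φ = 1, ψ = 1/3 ↦ 1/3  <
φ = 1, ψ = 2/3 ↦ 2/3  ≥
φ = 1, ψ = 1 ↦ 1  ≥
So 8 of the 16 assignments meet the threshold.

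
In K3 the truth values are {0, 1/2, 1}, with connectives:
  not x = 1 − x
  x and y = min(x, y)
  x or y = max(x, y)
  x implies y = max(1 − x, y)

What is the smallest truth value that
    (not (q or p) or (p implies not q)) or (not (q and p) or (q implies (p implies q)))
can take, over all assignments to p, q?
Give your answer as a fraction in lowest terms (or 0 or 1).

1/2

Take p = 1/2, q = 1/2:
q or p = 1/2 or 1/2 = 1/2
not (q or p) = not 1/2 = 1/2
not q = not 1/2 = 1/2
p implies not q = 1/2 implies 1/2 = 1/2
not (q or p) or (p implies not q) = 1/2 or 1/2 = 1/2
q and p = 1/2 and 1/2 = 1/2
not (q and p) = not 1/2 = 1/2
p implies q = 1/2 implies 1/2 = 1/2
q implies (p implies q) = 1/2 implies 1/2 = 1/2
not (q and p) or (q implies (p implies q)) = 1/2 or 1/2 = 1/2
(not (q or p) or (p implies not q)) or (not (q and p) or (q implies (p implies q))) = 1/2 or 1/2 = 1/2
No assignment yields a value below 1/2, so this is the minimum.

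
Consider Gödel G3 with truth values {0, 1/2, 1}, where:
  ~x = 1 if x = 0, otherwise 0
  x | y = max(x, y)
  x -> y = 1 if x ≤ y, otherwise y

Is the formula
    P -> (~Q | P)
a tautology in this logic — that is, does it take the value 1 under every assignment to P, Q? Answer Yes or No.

P = 0, Q = 0 ↦ 1
P = 0, Q = 1/2 ↦ 1
P = 0, Q = 1 ↦ 1
P = 1/2, Q = 0 ↦ 1
P = 1/2, Q = 1/2 ↦ 1
P = 1/2, Q = 1 ↦ 1
P = 1, Q = 0 ↦ 1
P = 1, Q = 1/2 ↦ 1
P = 1, Q = 1 ↦ 1
Every assignment gives a value ≥ 1.

Yes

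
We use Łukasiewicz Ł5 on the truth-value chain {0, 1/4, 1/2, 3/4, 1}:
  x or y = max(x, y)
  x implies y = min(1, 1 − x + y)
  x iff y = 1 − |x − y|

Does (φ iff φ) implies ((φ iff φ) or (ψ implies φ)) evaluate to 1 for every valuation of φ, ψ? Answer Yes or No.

At φ = 1/2, ψ = 1, for instance:
φ iff φ = 1/2 iff 1/2 = 1
ψ implies φ = 1 implies 1/2 = 1/2
(φ iff φ) or (ψ implies φ) = 1 or 1/2 = 1
(φ iff φ) implies ((φ iff φ) or (ψ implies φ)) = 1 implies 1 = 1
and checking the remaining 24 assignments likewise gives ≥ 1 in every case.

Yes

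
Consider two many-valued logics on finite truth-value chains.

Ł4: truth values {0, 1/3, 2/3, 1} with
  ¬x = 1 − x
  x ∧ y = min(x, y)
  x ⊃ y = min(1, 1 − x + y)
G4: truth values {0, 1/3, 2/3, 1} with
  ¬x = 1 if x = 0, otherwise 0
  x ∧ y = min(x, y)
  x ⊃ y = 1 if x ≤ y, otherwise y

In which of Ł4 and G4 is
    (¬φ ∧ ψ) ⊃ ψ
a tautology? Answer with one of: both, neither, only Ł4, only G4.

In Ł4: every assignment gives 1 — tautology.
In G4: every assignment gives 1 — tautology.

both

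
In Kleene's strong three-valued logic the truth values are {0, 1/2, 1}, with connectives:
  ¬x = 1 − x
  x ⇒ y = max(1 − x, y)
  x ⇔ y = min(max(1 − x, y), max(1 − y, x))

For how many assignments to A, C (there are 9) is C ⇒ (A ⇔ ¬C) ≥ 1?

A = 0, C = 0 ↦ 1  ≥
A = 0, C = 1/2 ↦ 1/2  <
A = 0, C = 1 ↦ 1  ≥
A = 1/2, C = 0 ↦ 1  ≥
A = 1/2, C = 1/2 ↦ 1/2  <
A = 1/2, C = 1 ↦ 1/2  <
A = 1, C = 0 ↦ 1  ≥
A = 1, C = 1/2 ↦ 1/2  <
A = 1, C = 1 ↦ 0  <
So 4 of the 9 assignments meet the threshold.

4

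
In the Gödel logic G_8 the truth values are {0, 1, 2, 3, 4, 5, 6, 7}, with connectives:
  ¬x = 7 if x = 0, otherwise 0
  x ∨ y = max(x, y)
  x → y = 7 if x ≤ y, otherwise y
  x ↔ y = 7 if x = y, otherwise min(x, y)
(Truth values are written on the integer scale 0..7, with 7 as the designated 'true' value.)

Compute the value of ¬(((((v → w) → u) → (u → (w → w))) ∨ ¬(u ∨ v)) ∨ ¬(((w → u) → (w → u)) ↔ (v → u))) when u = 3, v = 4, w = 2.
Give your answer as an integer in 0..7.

0

v → w = 4 → 2 = 2
(v → w) → u = 2 → 3 = 7
w → w = 2 → 2 = 7
u → (w → w) = 3 → 7 = 7
((v → w) → u) → (u → (w → w)) = 7 → 7 = 7
u ∨ v = 3 ∨ 4 = 4
¬(u ∨ v) = ¬4 = 0
(((v → w) → u) → (u → (w → w))) ∨ ¬(u ∨ v) = 7 ∨ 0 = 7
w → u = 2 → 3 = 7
w → u = 2 → 3 = 7
(w → u) → (w → u) = 7 → 7 = 7
v → u = 4 → 3 = 3
((w → u) → (w → u)) ↔ (v → u) = 7 ↔ 3 = 3
¬(((w → u) → (w → u)) ↔ (v → u)) = ¬3 = 0
((((v → w) → u) → (u → (w → w))) ∨ ¬(u ∨ v)) ∨ ¬(((w → u) → (w → u)) ↔ (v → u)) = 7 ∨ 0 = 7
¬(((((v → w) → u) → (u → (w → w))) ∨ ¬(u ∨ v)) ∨ ¬(((w → u) → (w → u)) ↔ (v → u))) = ¬7 = 0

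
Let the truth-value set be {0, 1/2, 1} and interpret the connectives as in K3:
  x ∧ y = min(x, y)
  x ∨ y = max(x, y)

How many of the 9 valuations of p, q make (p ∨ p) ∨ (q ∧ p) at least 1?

3

p = 0, q = 0 ↦ 0  <
p = 0, q = 1/2 ↦ 0  <
p = 0, q = 1 ↦ 0  <
p = 1/2, q = 0 ↦ 1/2  <
p = 1/2, q = 1/2 ↦ 1/2  <
p = 1/2, q = 1 ↦ 1/2  <
p = 1, q = 0 ↦ 1  ≥
p = 1, q = 1/2 ↦ 1  ≥
p = 1, q = 1 ↦ 1  ≥
So 3 of the 9 assignments meet the threshold.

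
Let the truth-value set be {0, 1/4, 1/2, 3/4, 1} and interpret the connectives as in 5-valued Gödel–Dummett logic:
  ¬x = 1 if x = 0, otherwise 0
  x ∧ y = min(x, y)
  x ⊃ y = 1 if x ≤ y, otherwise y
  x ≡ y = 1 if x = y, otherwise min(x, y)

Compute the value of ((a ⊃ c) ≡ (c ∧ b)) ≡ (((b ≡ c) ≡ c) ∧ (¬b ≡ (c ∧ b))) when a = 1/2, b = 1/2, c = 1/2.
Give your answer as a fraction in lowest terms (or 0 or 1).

0

a ⊃ c = 1/2 ⊃ 1/2 = 1
c ∧ b = 1/2 ∧ 1/2 = 1/2
(a ⊃ c) ≡ (c ∧ b) = 1 ≡ 1/2 = 1/2
b ≡ c = 1/2 ≡ 1/2 = 1
(b ≡ c) ≡ c = 1 ≡ 1/2 = 1/2
¬b = ¬1/2 = 0
c ∧ b = 1/2 ∧ 1/2 = 1/2
¬b ≡ (c ∧ b) = 0 ≡ 1/2 = 0
((b ≡ c) ≡ c) ∧ (¬b ≡ (c ∧ b)) = 1/2 ∧ 0 = 0
((a ⊃ c) ≡ (c ∧ b)) ≡ (((b ≡ c) ≡ c) ∧ (¬b ≡ (c ∧ b))) = 1/2 ≡ 0 = 0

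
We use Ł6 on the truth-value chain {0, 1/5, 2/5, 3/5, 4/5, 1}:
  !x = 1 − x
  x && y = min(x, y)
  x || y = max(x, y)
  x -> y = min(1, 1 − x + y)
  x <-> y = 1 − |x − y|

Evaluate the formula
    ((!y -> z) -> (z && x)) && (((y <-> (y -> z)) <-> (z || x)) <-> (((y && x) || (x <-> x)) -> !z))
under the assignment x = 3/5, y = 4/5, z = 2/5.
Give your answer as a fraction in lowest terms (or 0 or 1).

!y = !4/5 = 1/5
!y -> z = 1/5 -> 2/5 = 1
z && x = 2/5 && 3/5 = 2/5
(!y -> z) -> (z && x) = 1 -> 2/5 = 2/5
y -> z = 4/5 -> 2/5 = 3/5
y <-> (y -> z) = 4/5 <-> 3/5 = 4/5
z || x = 2/5 || 3/5 = 3/5
(y <-> (y -> z)) <-> (z || x) = 4/5 <-> 3/5 = 4/5
y && x = 4/5 && 3/5 = 3/5
x <-> x = 3/5 <-> 3/5 = 1
(y && x) || (x <-> x) = 3/5 || 1 = 1
!z = !2/5 = 3/5
((y && x) || (x <-> x)) -> !z = 1 -> 3/5 = 3/5
((y <-> (y -> z)) <-> (z || x)) <-> (((y && x) || (x <-> x)) -> !z) = 4/5 <-> 3/5 = 4/5
((!y -> z) -> (z && x)) && (((y <-> (y -> z)) <-> (z || x)) <-> (((y && x) || (x <-> x)) -> !z)) = 2/5 && 4/5 = 2/5

2/5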